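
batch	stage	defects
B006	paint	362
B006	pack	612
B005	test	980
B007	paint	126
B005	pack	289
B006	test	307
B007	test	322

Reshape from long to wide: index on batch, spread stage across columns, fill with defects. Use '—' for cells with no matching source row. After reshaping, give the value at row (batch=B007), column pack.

No long-format row has batch=B007 and stage=pack, so the cell is —.

—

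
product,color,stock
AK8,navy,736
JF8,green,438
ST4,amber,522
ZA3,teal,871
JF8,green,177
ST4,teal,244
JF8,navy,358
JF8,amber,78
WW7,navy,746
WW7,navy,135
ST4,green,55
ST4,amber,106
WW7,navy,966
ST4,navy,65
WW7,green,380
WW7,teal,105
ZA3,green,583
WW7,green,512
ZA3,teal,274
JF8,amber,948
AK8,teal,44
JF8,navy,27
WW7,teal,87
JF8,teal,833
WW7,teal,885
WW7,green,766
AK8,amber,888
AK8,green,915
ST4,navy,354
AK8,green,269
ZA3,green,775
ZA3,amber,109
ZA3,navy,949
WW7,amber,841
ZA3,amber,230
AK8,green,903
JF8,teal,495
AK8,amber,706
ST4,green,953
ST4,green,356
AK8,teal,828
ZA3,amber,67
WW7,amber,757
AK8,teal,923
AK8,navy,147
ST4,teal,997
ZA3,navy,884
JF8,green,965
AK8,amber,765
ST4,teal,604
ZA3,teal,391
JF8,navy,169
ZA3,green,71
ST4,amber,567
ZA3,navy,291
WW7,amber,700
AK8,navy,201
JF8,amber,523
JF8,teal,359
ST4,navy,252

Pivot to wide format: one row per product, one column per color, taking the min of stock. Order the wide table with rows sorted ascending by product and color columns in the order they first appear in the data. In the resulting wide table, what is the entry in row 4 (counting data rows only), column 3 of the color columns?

With rows sorted ascending by product, row 4 is product=WW7. color columns in first-appearance order: navy, green, amber, teal; column 3 is amber.
Long rows with product=WW7, color=amber: min(841, 757, 700) = 700.

700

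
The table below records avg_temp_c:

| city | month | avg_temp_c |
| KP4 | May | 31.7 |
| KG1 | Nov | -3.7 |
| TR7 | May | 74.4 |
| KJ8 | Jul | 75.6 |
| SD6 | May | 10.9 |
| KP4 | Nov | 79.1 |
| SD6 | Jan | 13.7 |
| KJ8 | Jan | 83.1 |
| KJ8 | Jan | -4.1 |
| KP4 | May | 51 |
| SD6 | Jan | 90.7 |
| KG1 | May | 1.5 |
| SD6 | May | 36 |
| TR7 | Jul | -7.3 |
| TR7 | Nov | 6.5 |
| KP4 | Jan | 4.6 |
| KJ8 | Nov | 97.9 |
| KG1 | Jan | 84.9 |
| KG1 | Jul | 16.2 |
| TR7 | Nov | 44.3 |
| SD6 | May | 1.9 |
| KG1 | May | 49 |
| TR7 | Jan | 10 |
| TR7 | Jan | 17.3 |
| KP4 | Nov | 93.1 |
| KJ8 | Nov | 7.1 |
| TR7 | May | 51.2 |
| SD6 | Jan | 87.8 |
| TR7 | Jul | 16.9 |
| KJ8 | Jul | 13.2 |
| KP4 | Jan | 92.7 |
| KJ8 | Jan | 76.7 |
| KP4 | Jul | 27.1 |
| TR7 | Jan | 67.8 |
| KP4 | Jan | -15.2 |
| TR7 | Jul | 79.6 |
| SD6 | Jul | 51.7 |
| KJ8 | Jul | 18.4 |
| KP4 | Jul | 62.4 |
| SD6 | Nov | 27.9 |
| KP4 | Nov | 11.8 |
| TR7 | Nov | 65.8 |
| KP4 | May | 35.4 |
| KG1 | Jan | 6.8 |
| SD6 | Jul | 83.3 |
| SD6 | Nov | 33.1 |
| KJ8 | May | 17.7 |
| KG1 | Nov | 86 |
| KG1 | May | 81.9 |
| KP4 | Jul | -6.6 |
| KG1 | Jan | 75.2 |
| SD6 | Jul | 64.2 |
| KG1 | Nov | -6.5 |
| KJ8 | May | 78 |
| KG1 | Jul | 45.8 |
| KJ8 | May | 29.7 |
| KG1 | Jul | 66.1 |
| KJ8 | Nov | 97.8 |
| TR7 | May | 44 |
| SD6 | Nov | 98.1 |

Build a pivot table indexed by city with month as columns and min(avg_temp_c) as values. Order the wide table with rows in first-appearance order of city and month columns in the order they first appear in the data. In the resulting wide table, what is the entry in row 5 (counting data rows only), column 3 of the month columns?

51.7

With rows in first-appearance order of city, row 5 is city=SD6. month columns in first-appearance order: May, Nov, Jul, Jan; column 3 is Jul.
Long rows with city=SD6, month=Jul: min(51.7, 83.3, 64.2) = 51.7.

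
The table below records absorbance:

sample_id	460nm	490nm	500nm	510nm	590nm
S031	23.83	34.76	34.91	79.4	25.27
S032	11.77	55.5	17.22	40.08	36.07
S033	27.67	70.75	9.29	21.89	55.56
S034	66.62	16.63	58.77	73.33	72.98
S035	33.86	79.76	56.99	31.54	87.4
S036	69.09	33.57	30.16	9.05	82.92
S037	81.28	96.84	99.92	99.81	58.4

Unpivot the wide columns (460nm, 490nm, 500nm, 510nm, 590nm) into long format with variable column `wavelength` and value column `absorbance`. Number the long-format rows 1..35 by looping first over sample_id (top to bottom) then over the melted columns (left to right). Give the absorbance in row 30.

82.92

35 rows total (7 × 5). Row 30: index ⌊(30-1)/5⌋ = 5 into sample_id → S036; (30-1) mod 5 = 4 into the melted columns → 590nm.
So row 30 is (S036, 590nm, 82.92); absorbance = 82.92.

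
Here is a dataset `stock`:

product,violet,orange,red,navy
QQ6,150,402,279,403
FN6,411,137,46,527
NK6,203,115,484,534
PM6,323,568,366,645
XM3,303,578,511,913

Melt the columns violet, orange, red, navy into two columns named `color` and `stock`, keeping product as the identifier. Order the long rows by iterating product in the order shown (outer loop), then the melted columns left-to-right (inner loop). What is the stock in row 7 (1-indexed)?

20 rows total (5 × 4). Row 7: index ⌊(7-1)/4⌋ = 1 into product → FN6; (7-1) mod 4 = 2 into the melted columns → red.
So row 7 is (FN6, red, 46); stock = 46.

46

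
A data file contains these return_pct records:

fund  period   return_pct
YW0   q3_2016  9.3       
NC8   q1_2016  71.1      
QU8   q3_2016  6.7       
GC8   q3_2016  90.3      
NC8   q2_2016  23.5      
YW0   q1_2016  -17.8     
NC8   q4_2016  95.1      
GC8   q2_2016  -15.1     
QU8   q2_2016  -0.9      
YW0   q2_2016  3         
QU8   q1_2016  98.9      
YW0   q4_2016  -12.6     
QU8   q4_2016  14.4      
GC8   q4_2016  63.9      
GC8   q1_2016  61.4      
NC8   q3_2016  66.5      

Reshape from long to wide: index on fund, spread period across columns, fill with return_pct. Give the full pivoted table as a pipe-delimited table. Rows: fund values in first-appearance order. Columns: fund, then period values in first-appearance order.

Columns: fund plus the 4 distinct period values (q3_2016, q1_2016, q2_2016, q4_2016).
For example, row YW0 column q3_2016 takes return_pct=9.3 from the long row (YW0, q3_2016).

| fund | q3_2016 | q1_2016 | q2_2016 | q4_2016 |
| YW0 | 9.3 | -17.8 | 3 | -12.6 |
| NC8 | 66.5 | 71.1 | 23.5 | 95.1 |
| QU8 | 6.7 | 98.9 | -0.9 | 14.4 |
| GC8 | 90.3 | 61.4 | -15.1 | 63.9 |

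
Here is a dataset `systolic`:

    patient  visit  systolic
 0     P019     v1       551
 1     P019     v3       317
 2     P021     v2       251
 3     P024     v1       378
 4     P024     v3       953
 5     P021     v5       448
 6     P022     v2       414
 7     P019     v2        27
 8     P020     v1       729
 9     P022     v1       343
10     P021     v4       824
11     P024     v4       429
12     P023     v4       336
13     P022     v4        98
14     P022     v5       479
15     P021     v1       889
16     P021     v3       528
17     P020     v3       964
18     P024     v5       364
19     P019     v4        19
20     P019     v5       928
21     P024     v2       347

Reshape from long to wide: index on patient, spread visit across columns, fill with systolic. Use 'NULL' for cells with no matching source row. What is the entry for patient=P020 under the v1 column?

The long row with patient=P020, visit=v1 has systolic=729.

729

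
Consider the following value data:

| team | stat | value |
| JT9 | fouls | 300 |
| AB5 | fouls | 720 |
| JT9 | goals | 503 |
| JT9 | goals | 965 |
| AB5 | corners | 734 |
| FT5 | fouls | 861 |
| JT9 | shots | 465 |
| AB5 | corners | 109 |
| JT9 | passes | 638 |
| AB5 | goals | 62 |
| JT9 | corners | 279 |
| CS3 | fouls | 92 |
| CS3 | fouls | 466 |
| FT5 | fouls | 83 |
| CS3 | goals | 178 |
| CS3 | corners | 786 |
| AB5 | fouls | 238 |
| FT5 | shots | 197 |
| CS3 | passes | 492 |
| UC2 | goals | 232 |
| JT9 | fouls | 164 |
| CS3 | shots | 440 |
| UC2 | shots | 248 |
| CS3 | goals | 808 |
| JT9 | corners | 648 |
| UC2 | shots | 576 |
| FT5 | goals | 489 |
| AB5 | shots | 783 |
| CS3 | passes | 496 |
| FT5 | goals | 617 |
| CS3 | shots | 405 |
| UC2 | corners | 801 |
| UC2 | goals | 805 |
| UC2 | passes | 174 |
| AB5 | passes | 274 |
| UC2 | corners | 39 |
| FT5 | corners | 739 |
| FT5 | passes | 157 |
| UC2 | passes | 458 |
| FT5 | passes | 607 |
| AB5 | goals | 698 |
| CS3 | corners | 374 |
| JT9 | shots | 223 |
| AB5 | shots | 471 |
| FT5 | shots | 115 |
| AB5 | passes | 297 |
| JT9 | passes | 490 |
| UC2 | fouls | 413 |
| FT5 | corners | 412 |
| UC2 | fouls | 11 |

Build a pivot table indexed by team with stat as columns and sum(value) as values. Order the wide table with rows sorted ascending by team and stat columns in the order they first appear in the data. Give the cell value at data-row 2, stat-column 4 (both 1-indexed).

845

With rows sorted ascending by team, row 2 is team=CS3. stat columns in first-appearance order: fouls, goals, corners, shots, passes; column 4 is shots.
Long rows with team=CS3, stat=shots: 440 + 405 = 845.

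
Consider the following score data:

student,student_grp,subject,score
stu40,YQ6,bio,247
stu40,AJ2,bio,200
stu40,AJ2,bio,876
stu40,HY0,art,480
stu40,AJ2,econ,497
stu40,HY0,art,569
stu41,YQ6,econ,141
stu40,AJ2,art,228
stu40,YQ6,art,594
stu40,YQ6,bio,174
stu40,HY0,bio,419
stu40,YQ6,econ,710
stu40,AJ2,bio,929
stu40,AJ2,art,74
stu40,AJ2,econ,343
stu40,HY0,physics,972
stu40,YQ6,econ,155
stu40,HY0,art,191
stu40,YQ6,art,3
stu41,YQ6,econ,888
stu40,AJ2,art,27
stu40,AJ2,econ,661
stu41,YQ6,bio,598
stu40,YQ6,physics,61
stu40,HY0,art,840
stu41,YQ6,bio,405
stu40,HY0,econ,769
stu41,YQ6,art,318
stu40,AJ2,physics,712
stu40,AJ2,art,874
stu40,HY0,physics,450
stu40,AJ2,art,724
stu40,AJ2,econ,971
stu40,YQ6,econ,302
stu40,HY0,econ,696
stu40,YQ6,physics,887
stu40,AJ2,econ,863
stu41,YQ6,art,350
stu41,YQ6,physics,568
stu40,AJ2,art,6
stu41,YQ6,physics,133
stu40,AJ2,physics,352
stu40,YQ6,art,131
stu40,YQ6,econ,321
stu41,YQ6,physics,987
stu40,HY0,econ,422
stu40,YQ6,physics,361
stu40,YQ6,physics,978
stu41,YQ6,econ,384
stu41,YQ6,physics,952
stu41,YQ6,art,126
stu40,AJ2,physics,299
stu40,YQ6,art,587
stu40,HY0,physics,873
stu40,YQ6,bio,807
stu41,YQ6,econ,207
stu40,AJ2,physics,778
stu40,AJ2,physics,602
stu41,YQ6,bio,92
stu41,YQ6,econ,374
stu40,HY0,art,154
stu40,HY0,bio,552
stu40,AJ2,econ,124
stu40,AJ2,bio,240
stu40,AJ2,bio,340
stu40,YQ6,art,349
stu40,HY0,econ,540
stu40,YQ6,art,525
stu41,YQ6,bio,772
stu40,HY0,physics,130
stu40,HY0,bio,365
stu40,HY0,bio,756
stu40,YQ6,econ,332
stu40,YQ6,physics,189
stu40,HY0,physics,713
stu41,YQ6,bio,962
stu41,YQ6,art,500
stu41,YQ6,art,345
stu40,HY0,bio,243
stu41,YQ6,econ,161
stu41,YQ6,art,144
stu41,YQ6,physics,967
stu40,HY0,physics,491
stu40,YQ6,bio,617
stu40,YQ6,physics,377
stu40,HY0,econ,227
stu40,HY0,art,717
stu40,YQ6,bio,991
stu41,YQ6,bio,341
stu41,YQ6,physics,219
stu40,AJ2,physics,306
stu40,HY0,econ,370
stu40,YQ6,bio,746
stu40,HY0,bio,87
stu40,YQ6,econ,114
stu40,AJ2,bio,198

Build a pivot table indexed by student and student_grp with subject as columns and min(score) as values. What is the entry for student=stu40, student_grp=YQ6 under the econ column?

114

Rows with student=stu40, student_grp=YQ6 and subject=econ: score values are 710, 155, 302, 321, 332, 114.
min(710, 155, 302, 321, 332, 114) = 114.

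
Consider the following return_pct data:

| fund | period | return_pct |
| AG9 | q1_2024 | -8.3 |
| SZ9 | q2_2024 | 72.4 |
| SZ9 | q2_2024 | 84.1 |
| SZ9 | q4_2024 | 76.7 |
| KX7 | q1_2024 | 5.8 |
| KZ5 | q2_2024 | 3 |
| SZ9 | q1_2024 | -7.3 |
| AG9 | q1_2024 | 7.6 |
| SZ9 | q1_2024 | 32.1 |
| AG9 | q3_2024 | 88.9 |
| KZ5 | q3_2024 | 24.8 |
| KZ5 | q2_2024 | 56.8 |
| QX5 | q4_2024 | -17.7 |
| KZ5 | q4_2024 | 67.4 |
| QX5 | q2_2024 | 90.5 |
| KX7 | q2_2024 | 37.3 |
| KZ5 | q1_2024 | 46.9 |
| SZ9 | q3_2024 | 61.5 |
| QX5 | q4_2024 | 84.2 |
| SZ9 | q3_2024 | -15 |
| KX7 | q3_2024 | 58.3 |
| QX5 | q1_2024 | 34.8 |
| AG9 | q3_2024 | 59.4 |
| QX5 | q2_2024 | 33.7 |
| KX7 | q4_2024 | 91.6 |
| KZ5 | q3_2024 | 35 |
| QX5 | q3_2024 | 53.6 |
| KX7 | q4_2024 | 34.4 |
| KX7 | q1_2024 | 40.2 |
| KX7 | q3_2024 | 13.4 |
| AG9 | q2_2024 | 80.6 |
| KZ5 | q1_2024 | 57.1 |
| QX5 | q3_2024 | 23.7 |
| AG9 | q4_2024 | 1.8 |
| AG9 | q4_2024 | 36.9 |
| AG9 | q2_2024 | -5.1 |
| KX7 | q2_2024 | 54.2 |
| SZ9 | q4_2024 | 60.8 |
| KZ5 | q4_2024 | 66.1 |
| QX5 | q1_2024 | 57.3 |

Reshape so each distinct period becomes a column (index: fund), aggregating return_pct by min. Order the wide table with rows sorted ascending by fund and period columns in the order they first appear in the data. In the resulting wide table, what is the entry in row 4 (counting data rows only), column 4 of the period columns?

23.7

With rows sorted ascending by fund, row 4 is fund=QX5. period columns in first-appearance order: q1_2024, q2_2024, q4_2024, q3_2024; column 4 is q3_2024.
Long rows with fund=QX5, period=q3_2024: min(53.6, 23.7) = 23.7.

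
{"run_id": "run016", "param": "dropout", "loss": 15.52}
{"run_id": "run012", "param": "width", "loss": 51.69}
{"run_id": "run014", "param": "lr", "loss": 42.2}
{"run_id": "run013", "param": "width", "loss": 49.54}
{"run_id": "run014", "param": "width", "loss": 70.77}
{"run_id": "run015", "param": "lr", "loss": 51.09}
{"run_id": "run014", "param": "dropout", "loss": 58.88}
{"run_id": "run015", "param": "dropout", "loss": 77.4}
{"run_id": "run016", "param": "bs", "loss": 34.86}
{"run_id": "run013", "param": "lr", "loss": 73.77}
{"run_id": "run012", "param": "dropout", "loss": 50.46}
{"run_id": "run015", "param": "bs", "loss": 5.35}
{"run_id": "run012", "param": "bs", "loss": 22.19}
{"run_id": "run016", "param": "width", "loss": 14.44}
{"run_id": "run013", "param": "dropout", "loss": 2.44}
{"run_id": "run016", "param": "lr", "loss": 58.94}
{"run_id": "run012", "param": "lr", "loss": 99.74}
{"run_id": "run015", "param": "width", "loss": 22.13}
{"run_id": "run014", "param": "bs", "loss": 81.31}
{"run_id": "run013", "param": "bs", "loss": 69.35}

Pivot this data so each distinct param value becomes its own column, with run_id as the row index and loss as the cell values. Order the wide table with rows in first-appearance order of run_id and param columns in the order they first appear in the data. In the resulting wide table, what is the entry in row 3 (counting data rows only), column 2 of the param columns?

With rows in first-appearance order of run_id, row 3 is run_id=run014. param columns in first-appearance order: dropout, width, lr, bs; column 2 is width.
Long rows with run_id=run014, param=width: loss = 70.77.

70.77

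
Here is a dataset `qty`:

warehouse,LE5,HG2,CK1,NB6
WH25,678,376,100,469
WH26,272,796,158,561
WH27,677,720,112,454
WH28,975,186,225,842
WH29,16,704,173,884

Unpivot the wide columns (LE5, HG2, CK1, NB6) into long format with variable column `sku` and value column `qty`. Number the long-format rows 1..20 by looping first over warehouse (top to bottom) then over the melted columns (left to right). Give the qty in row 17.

20 rows total (5 × 4). Row 17: index ⌊(17-1)/4⌋ = 4 into warehouse → WH29; (17-1) mod 4 = 0 into the melted columns → LE5.
So row 17 is (WH29, LE5, 16); qty = 16.

16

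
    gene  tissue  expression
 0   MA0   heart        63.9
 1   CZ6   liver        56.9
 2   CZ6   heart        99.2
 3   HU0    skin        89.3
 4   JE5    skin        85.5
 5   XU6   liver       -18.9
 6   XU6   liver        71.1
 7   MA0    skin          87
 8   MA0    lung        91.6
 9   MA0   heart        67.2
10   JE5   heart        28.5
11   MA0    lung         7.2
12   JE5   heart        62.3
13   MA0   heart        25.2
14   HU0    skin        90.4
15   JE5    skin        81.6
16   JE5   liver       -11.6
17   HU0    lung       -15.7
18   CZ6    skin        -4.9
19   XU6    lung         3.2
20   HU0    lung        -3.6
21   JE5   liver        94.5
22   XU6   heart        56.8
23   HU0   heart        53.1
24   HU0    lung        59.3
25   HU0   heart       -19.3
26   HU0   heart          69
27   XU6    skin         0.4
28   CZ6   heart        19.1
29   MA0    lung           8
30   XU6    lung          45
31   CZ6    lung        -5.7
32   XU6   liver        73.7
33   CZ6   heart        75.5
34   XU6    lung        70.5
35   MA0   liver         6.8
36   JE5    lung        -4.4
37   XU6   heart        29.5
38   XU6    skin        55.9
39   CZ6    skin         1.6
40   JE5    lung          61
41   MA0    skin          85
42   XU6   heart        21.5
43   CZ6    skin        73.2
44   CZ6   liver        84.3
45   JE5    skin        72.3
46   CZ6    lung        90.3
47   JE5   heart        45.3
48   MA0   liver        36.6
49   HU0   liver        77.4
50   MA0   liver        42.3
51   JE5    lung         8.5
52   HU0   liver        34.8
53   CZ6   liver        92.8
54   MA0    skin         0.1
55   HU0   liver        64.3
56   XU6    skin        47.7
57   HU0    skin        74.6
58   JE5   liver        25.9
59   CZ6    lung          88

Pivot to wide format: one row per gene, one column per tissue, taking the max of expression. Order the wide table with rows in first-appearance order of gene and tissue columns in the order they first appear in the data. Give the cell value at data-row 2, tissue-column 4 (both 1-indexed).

With rows in first-appearance order of gene, row 2 is gene=CZ6. tissue columns in first-appearance order: heart, liver, skin, lung; column 4 is lung.
Long rows with gene=CZ6, tissue=lung: max(-5.7, 90.3, 88) = 90.3.

90.3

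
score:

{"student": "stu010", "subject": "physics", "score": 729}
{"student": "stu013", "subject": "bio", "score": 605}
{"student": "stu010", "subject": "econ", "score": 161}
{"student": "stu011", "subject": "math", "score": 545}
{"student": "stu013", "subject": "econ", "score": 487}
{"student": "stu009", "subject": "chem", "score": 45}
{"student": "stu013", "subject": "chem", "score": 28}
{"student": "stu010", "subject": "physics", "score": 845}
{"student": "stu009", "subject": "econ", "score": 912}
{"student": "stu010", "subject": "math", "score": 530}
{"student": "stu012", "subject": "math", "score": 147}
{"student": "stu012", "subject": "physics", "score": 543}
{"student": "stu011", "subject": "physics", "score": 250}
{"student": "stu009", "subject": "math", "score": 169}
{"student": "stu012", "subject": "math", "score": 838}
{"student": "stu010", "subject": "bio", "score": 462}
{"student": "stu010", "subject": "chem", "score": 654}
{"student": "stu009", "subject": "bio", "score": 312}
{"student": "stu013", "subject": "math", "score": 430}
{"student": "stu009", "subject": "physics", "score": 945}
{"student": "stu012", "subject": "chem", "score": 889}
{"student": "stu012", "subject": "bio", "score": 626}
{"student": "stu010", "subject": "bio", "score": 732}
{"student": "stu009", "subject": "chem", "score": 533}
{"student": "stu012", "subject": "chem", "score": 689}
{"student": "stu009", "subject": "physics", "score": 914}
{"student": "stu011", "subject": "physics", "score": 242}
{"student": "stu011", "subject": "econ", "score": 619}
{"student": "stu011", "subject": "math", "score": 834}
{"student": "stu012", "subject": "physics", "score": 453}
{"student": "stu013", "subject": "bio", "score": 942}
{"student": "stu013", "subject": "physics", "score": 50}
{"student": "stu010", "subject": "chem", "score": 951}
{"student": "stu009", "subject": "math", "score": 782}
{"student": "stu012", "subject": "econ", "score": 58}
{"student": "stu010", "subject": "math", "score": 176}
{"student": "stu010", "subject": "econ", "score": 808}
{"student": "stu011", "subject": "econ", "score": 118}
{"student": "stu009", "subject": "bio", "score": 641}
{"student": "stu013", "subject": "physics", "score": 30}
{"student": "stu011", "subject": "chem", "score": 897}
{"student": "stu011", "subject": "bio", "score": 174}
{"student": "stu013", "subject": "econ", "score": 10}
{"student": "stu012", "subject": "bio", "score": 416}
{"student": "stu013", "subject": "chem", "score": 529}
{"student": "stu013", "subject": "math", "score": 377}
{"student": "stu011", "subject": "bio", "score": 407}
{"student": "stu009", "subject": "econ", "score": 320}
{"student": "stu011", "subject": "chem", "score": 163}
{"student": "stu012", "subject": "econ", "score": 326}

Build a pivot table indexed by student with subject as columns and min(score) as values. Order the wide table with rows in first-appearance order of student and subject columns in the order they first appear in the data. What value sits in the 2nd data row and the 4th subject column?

With rows in first-appearance order of student, row 2 is student=stu013. subject columns in first-appearance order: physics, bio, econ, math, chem; column 4 is math.
Long rows with student=stu013, subject=math: min(430, 377) = 377.

377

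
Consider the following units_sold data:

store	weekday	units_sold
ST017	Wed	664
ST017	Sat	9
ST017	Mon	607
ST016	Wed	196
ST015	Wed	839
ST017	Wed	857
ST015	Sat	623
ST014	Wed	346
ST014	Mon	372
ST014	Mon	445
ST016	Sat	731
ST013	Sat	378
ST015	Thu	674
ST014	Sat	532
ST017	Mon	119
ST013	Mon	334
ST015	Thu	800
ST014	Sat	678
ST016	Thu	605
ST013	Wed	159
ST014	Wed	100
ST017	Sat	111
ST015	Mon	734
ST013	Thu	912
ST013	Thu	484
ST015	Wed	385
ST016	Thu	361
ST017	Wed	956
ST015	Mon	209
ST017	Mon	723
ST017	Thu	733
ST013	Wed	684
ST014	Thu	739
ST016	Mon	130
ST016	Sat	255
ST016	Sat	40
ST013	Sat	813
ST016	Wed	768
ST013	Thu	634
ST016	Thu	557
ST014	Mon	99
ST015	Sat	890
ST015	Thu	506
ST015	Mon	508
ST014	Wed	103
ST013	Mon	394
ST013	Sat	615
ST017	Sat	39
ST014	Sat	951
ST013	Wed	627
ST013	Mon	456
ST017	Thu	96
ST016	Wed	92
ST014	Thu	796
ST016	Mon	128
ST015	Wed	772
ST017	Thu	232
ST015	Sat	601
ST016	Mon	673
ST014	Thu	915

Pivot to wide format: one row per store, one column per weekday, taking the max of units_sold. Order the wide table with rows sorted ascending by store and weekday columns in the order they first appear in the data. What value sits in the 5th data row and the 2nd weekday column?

111

With rows sorted ascending by store, row 5 is store=ST017. weekday columns in first-appearance order: Wed, Sat, Mon, Thu; column 2 is Sat.
Long rows with store=ST017, weekday=Sat: max(9, 111, 39) = 111.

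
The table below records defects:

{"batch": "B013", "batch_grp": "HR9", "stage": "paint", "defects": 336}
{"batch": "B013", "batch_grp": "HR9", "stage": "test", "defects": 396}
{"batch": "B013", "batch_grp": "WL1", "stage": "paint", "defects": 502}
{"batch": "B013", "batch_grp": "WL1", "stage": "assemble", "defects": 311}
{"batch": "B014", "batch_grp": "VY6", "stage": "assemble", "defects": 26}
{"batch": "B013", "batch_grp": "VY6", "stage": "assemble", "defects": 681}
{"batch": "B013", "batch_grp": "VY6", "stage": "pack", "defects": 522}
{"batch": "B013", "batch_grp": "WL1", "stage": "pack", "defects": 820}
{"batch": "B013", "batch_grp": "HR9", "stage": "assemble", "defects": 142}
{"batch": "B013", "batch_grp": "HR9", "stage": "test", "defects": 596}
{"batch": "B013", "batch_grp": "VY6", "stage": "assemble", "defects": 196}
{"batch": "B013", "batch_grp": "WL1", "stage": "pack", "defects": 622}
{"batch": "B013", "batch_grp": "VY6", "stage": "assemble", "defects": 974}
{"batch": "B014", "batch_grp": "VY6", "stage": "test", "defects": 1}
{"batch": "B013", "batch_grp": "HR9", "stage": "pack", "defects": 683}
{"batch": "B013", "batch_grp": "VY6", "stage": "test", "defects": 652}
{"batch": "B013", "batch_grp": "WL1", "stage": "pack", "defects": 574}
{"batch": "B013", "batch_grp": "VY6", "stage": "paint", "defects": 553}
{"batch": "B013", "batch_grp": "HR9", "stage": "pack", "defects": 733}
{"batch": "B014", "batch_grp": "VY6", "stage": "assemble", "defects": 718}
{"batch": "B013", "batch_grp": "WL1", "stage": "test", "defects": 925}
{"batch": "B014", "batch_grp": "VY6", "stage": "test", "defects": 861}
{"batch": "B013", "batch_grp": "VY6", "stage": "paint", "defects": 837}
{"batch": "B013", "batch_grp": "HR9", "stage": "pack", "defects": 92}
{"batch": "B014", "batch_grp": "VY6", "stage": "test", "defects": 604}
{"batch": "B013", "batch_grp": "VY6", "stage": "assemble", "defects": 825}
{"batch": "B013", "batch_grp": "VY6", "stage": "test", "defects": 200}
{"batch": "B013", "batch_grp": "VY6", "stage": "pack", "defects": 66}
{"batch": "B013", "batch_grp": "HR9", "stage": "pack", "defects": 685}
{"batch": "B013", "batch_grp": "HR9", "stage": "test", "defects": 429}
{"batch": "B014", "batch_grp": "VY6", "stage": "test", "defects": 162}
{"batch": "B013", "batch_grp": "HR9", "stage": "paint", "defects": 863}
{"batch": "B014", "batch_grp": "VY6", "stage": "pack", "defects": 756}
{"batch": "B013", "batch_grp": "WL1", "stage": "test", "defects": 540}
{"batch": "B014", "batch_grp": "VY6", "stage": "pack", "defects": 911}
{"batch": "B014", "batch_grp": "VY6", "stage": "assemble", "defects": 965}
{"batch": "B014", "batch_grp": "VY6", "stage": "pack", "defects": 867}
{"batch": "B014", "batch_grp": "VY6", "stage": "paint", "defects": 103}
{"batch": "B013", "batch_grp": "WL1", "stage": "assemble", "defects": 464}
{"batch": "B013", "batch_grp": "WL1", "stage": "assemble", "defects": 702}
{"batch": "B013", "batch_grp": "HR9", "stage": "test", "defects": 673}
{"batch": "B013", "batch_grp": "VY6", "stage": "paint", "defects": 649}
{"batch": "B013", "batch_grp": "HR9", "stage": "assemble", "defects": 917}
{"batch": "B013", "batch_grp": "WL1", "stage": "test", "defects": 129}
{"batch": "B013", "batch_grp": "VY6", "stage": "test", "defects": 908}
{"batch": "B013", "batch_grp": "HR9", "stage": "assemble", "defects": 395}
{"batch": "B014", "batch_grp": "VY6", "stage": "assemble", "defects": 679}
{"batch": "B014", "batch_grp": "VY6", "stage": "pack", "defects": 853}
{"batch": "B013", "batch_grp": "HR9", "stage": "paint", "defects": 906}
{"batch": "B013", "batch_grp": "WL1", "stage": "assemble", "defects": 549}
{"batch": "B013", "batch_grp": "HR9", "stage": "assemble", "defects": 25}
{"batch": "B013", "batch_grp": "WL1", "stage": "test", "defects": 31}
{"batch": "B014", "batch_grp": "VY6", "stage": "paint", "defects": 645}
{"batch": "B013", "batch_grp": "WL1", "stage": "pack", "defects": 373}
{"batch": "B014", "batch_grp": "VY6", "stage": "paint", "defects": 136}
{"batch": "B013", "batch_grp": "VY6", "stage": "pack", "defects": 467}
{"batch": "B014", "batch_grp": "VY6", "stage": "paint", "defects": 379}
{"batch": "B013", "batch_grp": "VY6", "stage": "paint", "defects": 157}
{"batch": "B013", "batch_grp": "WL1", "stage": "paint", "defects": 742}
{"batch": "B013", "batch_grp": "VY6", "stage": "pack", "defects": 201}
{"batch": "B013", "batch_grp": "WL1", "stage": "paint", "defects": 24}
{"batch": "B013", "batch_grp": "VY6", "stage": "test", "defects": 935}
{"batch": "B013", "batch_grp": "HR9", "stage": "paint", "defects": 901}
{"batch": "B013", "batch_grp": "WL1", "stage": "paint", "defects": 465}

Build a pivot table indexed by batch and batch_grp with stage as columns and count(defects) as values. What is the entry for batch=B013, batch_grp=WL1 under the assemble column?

Rows with batch=B013, batch_grp=WL1 and stage=assemble: defects values are 311, 464, 702, 549.
4 rows match — count = 4.

4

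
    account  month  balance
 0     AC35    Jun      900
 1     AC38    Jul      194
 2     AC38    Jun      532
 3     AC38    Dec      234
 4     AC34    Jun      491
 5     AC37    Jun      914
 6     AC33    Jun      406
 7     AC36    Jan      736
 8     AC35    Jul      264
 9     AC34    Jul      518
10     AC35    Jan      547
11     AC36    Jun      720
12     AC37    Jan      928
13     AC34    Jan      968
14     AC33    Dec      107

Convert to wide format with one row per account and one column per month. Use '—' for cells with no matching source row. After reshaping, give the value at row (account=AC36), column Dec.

No long-format row has account=AC36 and month=Dec, so the cell is —.

—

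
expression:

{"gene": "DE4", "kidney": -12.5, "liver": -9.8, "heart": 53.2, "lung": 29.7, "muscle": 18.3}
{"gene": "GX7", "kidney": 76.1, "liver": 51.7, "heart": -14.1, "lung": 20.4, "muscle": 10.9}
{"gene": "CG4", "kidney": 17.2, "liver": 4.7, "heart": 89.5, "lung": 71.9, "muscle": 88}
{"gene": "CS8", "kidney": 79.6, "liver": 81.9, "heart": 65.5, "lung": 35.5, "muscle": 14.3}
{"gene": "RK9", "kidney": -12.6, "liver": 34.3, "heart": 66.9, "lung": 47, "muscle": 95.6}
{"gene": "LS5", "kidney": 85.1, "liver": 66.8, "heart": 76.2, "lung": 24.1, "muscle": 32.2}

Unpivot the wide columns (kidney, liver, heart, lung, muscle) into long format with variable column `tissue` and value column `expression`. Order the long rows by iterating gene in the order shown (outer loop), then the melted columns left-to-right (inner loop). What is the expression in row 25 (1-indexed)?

30 rows total (6 × 5). Row 25: index ⌊(25-1)/5⌋ = 4 into gene → RK9; (25-1) mod 5 = 4 into the melted columns → muscle.
So row 25 is (RK9, muscle, 95.6); expression = 95.6.

95.6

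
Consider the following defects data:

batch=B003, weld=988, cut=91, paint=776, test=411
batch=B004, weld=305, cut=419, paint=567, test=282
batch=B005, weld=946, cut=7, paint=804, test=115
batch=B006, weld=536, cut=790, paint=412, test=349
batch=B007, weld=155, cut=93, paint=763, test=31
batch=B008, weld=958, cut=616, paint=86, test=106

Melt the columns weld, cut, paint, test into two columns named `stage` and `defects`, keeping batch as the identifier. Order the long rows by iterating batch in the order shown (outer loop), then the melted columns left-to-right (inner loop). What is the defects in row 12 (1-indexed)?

115

24 rows total (6 × 4). Row 12: index ⌊(12-1)/4⌋ = 2 into batch → B005; (12-1) mod 4 = 3 into the melted columns → test.
So row 12 is (B005, test, 115); defects = 115.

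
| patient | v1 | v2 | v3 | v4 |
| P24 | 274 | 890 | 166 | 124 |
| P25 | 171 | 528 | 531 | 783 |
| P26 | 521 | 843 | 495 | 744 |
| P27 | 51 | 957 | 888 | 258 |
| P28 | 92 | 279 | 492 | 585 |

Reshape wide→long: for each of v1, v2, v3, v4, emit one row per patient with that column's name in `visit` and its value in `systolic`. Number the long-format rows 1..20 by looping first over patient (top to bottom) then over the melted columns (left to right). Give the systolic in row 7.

531

20 rows total (5 × 4). Row 7: index ⌊(7-1)/4⌋ = 1 into patient → P25; (7-1) mod 4 = 2 into the melted columns → v3.
So row 7 is (P25, v3, 531); systolic = 531.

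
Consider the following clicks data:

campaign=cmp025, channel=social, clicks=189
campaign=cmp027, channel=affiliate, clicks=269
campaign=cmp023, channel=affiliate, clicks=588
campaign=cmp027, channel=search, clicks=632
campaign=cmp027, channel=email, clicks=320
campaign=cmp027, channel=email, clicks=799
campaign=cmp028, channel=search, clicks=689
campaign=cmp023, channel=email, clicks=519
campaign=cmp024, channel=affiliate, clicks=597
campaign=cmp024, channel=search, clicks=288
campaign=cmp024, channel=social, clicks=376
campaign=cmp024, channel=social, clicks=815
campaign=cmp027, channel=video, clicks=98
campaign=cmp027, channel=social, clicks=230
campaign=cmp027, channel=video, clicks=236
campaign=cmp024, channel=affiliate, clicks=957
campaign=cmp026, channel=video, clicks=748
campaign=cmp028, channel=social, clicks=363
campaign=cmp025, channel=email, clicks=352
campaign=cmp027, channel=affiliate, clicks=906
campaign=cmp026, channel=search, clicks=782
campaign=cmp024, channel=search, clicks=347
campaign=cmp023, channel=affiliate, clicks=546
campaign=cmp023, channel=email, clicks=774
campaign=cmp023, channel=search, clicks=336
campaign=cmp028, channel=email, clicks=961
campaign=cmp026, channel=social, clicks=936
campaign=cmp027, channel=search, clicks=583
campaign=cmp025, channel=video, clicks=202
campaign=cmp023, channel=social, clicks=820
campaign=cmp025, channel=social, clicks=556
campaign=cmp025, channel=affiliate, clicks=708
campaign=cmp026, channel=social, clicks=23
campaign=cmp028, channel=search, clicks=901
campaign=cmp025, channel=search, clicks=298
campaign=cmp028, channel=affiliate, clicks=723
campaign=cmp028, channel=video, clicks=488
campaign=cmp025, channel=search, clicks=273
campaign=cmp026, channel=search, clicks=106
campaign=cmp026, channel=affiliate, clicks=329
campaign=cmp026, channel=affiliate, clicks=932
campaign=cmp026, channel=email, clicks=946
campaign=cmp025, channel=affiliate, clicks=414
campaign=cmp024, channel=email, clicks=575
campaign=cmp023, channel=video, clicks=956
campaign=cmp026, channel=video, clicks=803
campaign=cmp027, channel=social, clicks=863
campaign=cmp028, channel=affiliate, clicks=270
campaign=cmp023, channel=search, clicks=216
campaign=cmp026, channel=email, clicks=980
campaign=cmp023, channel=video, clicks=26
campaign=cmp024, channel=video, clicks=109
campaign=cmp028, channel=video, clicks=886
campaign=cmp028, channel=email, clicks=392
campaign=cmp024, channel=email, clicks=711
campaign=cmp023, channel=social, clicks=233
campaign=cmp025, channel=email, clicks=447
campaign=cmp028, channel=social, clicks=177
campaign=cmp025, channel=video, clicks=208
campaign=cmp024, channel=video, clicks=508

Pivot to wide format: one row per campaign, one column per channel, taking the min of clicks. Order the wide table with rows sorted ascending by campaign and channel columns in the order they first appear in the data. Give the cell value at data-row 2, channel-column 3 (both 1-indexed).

With rows sorted ascending by campaign, row 2 is campaign=cmp024. channel columns in first-appearance order: social, affiliate, search, email, video; column 3 is search.
Long rows with campaign=cmp024, channel=search: min(288, 347) = 288.

288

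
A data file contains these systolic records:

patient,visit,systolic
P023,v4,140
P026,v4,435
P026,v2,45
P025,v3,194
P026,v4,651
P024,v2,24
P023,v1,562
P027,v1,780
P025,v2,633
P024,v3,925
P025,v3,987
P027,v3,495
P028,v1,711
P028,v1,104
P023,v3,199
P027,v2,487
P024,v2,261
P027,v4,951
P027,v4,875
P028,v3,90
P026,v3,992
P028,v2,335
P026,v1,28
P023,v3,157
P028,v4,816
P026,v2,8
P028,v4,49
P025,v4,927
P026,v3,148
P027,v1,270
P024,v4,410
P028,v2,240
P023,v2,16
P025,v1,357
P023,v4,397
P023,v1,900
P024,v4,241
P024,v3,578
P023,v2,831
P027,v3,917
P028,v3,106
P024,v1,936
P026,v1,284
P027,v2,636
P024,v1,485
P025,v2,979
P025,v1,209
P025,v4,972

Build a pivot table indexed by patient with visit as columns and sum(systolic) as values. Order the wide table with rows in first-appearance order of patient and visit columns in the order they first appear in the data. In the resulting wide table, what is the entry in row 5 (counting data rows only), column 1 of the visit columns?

1826

With rows in first-appearance order of patient, row 5 is patient=P027. visit columns in first-appearance order: v4, v2, v3, v1; column 1 is v4.
Long rows with patient=P027, visit=v4: 951 + 875 = 1826.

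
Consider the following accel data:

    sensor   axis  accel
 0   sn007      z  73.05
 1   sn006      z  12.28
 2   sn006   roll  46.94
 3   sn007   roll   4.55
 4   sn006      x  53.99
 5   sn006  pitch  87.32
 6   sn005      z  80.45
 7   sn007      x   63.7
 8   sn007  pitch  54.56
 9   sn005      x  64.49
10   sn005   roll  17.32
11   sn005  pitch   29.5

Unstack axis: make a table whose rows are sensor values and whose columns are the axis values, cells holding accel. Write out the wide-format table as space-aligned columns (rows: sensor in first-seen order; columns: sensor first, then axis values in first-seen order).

sensor  z      roll   x      pitch
sn007   73.05  4.55   63.7   54.56
sn006   12.28  46.94  53.99  87.32
sn005   80.45  17.32  64.49  29.5 

Columns: sensor plus the 4 distinct axis values (z, roll, x, pitch).
For example, row sn007 column z takes accel=73.05 from the long row (sn007, z).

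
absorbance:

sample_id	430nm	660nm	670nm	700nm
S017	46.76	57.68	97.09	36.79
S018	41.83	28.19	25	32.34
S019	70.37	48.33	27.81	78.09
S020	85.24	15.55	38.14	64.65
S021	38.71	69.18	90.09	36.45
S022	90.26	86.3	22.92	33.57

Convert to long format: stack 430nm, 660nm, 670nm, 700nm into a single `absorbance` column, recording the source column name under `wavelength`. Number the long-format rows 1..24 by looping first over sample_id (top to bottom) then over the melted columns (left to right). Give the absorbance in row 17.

24 rows total (6 × 4). Row 17: index ⌊(17-1)/4⌋ = 4 into sample_id → S021; (17-1) mod 4 = 0 into the melted columns → 430nm.
So row 17 is (S021, 430nm, 38.71); absorbance = 38.71.

38.71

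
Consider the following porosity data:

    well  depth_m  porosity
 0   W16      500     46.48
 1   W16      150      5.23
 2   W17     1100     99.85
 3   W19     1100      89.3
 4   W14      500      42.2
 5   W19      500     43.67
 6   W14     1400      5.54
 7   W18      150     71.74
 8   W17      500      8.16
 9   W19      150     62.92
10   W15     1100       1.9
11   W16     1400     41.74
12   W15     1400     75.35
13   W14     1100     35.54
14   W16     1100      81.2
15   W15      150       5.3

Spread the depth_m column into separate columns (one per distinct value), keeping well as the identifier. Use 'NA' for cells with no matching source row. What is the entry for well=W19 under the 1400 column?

NA

No long-format row has well=W19 and depth_m=1400, so the cell is NA.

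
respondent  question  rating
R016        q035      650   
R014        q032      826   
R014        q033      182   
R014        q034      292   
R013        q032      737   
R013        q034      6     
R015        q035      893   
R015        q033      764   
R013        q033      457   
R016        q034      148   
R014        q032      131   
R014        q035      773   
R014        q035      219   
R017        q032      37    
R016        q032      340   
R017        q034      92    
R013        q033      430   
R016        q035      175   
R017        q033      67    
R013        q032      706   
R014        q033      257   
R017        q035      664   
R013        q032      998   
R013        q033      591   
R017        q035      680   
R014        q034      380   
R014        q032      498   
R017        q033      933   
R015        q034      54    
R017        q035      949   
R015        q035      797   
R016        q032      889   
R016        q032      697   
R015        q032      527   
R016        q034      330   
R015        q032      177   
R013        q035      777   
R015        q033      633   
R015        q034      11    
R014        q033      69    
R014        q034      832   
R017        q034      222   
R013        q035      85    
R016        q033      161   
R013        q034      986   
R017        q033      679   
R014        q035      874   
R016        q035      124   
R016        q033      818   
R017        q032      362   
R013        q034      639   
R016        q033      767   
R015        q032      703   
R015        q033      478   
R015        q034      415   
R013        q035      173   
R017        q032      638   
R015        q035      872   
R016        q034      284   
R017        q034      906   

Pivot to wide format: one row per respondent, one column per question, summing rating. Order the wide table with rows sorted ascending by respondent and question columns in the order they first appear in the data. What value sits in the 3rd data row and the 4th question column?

With rows sorted ascending by respondent, row 3 is respondent=R015. question columns in first-appearance order: q035, q032, q033, q034; column 4 is q034.
Long rows with respondent=R015, question=q034: 54 + 11 + 415 = 480.

480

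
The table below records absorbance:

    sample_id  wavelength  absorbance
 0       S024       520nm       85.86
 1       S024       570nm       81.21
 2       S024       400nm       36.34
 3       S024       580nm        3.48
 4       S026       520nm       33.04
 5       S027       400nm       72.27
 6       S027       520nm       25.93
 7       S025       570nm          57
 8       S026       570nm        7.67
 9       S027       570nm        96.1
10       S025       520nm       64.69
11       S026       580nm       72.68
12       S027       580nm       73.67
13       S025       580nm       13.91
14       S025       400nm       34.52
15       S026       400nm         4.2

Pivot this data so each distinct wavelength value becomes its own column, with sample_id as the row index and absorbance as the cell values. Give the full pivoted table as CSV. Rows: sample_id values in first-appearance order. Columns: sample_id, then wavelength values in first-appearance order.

Columns: sample_id plus the 4 distinct wavelength values (520nm, 570nm, 400nm, 580nm).
For example, row S024 column 520nm takes absorbance=85.86 from the long row (S024, 520nm).

sample_id,520nm,570nm,400nm,580nm
S024,85.86,81.21,36.34,3.48
S026,33.04,7.67,4.2,72.68
S027,25.93,96.1,72.27,73.67
S025,64.69,57,34.52,13.91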